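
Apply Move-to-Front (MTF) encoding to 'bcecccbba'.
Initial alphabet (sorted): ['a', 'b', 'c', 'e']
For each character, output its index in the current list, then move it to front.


MTF encoding:
'b': index 1 in ['a', 'b', 'c', 'e'] -> ['b', 'a', 'c', 'e']
'c': index 2 in ['b', 'a', 'c', 'e'] -> ['c', 'b', 'a', 'e']
'e': index 3 in ['c', 'b', 'a', 'e'] -> ['e', 'c', 'b', 'a']
'c': index 1 in ['e', 'c', 'b', 'a'] -> ['c', 'e', 'b', 'a']
'c': index 0 in ['c', 'e', 'b', 'a'] -> ['c', 'e', 'b', 'a']
'c': index 0 in ['c', 'e', 'b', 'a'] -> ['c', 'e', 'b', 'a']
'b': index 2 in ['c', 'e', 'b', 'a'] -> ['b', 'c', 'e', 'a']
'b': index 0 in ['b', 'c', 'e', 'a'] -> ['b', 'c', 'e', 'a']
'a': index 3 in ['b', 'c', 'e', 'a'] -> ['a', 'b', 'c', 'e']


Output: [1, 2, 3, 1, 0, 0, 2, 0, 3]


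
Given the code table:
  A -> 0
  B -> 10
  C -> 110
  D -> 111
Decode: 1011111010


Decoding:
10 -> B
111 -> D
110 -> C
10 -> B


Result: BDCB


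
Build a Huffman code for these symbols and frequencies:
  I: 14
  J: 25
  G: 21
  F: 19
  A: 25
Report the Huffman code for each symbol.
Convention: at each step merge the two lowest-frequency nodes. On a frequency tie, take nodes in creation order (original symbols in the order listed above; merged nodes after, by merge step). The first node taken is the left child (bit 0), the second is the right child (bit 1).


Huffman tree construction:
Step 1: Merge I(14) + F(19) = 33
Step 2: Merge G(21) + J(25) = 46
Step 3: Merge A(25) + (I+F)(33) = 58
Step 4: Merge (G+J)(46) + (A+(I+F))(58) = 104
Read each symbol's code off the tree from the root (left child = 0, right child = 1).

Codes:
  I: 110 (length 3)
  J: 01 (length 2)
  G: 00 (length 2)
  F: 111 (length 3)
  A: 10 (length 2)
Average code length: 241/104 = 2.3173 bits/symbol


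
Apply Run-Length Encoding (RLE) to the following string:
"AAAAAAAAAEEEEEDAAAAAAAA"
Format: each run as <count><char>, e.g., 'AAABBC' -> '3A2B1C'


Scanning runs left to right:
  i=0: run of 'A' x 9 -> '9A'
  i=9: run of 'E' x 5 -> '5E'
  i=14: run of 'D' x 1 -> '1D'
  i=15: run of 'A' x 8 -> '8A'

RLE = 9A5E1D8A


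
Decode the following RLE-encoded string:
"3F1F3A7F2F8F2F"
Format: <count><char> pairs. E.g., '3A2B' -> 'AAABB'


Expanding each <count><char> pair:
  3F -> 'FFF'
  1F -> 'F'
  3A -> 'AAA'
  7F -> 'FFFFFFF'
  2F -> 'FF'
  8F -> 'FFFFFFFF'
  2F -> 'FF'

Decoded = FFFFAAAFFFFFFFFFFFFFFFFFFF


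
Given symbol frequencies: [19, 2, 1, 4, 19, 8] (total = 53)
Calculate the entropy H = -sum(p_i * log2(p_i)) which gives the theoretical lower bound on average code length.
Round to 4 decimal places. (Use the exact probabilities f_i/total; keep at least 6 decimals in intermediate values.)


Per-symbol terms -p_i * log2(p_i) with p_i = f_i/53:
  p = 19/53 = 0.358491: log2(p) = -1.479993, -p*log2(p) = 0.530564
  p = 2/53 = 0.037736: log2(p) = -4.727920, -p*log2(p) = 0.178412
  p = 1/53 = 0.018868: log2(p) = -5.727920, -p*log2(p) = 0.108074
  p = 4/53 = 0.075472: log2(p) = -3.727920, -p*log2(p) = 0.281352
  p = 19/53 = 0.358491: log2(p) = -1.479993, -p*log2(p) = 0.530564
  p = 8/53 = 0.150943: log2(p) = -2.727920, -p*log2(p) = 0.411762
H = 0.530564 + 0.178412 + 0.108074 + 0.281352 + 0.530564 + 0.411762 = 2.040728

H = 2.0407 bits/symbol


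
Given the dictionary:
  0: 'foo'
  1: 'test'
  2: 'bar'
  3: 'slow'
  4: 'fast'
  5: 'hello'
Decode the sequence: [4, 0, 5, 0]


Look up each index in the dictionary:
  4 -> 'fast'
  0 -> 'foo'
  5 -> 'hello'
  0 -> 'foo'

Decoded: "fast foo hello foo"


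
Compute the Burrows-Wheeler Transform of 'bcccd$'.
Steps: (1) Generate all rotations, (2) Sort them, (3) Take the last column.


Rotations (sorted):
  0: $bcccd -> last char: d
  1: bcccd$ -> last char: $
  2: cccd$b -> last char: b
  3: ccd$bc -> last char: c
  4: cd$bcc -> last char: c
  5: d$bccc -> last char: c


BWT = d$bccc


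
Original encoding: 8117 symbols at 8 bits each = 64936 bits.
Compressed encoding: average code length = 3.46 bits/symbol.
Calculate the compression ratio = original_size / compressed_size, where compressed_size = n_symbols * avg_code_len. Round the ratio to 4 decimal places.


original_size = n_symbols * orig_bits = 8117 * 8 = 64936 bits
compressed_size = n_symbols * avg_code_len = 8117 * 3.46 = 28084.82 bits
ratio = original_size / compressed_size = 64936 / 28084.82 = 2.3121

Compression ratio = 2.3121


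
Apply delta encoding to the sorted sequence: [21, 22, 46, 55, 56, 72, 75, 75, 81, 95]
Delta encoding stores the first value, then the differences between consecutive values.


First value: 21
Deltas:
  22 - 21 = 1
  46 - 22 = 24
  55 - 46 = 9
  56 - 55 = 1
  72 - 56 = 16
  75 - 72 = 3
  75 - 75 = 0
  81 - 75 = 6
  95 - 81 = 14


Delta encoded: [21, 1, 24, 9, 1, 16, 3, 0, 6, 14]


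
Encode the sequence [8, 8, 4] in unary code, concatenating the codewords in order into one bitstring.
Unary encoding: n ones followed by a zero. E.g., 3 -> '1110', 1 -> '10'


Encode each number as n ones followed by a terminating 0:
  8 -> 111111110 (9 bits)
  8 -> 111111110 (9 bits)
  4 -> 11110 (5 bits)
Total length = 9 + 9 + 5 = 23 bits.

Unary([8, 8, 4]) = 11111111011111111011110 (23 bits)


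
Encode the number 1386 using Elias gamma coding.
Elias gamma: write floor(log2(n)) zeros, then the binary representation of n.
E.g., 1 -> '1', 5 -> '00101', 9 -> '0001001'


num_bits = floor(log2(1386)) + 1 = 11
leading_zeros = num_bits - 1 = 10
binary(1386) = 10101101010

Elias gamma(1386) = '0000000000' + '10101101010' = 000000000010101101010 (21 bits)


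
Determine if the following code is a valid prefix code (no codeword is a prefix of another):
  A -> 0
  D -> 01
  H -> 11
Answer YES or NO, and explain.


Checking each pair (does one codeword prefix another?):
  A='0' vs D='01': prefix -- VIOLATION

NO -- this is NOT a valid prefix code. A (0) is a prefix of D (01).


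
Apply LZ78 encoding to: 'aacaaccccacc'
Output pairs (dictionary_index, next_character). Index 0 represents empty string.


LZ78 encoding steps:
Dictionary: {0: ''}
Step 1: w='' (idx 0), next='a' -> output (0, 'a'), add 'a' as idx 1
Step 2: w='a' (idx 1), next='c' -> output (1, 'c'), add 'ac' as idx 2
Step 3: w='a' (idx 1), next='a' -> output (1, 'a'), add 'aa' as idx 3
Step 4: w='' (idx 0), next='c' -> output (0, 'c'), add 'c' as idx 4
Step 5: w='c' (idx 4), next='c' -> output (4, 'c'), add 'cc' as idx 5
Step 6: w='c' (idx 4), next='a' -> output (4, 'a'), add 'ca' as idx 6
Step 7: w='cc' (idx 5), end of input -> output (5, '')


Encoded: [(0, 'a'), (1, 'c'), (1, 'a'), (0, 'c'), (4, 'c'), (4, 'a'), (5, '')]


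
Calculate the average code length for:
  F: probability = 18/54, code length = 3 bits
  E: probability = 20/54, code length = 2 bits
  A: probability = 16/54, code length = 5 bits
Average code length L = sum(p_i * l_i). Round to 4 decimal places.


Weighted contributions p_i * l_i:
  F: (18/54) * 3 = 54/54
  E: (20/54) * 2 = 40/54
  A: (16/54) * 5 = 80/54
Sum = (54 + 40 + 80)/54 = 174/54

L = 174/54 = 3.2222 bits/symbol


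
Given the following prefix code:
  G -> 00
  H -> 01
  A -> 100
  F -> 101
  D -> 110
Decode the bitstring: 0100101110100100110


Decoding step by step:
Bits 01 -> H
Bits 00 -> G
Bits 101 -> F
Bits 110 -> D
Bits 100 -> A
Bits 100 -> A
Bits 110 -> D


Decoded message: HGFDAAD


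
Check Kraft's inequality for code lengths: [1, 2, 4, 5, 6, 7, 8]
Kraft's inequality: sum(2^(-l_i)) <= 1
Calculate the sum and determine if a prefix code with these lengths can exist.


Sum = 2^(-1) + 2^(-2) + 2^(-4) + 2^(-5) + 2^(-6) + 2^(-7) + 2^(-8)
    = 0.5 + 0.25 + 0.0625 + 0.03125 + 0.015625 + 0.0078125 + 0.00390625
    = 223/256 = 0.87109375
Since 0.87109375 <= 1, Kraft's inequality IS satisfied.
A prefix code with these lengths CAN exist.

Kraft sum = 0.87109375. Satisfied.


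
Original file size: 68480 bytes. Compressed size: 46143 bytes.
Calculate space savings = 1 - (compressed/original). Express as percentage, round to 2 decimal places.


ratio = compressed/original = 46143/68480 = 0.673817
savings = 1 - ratio = 1 - 0.673817 = 0.326183
as a percentage: 0.326183 * 100 = 32.62%

Space savings = 1 - 46143/68480 = 32.62%


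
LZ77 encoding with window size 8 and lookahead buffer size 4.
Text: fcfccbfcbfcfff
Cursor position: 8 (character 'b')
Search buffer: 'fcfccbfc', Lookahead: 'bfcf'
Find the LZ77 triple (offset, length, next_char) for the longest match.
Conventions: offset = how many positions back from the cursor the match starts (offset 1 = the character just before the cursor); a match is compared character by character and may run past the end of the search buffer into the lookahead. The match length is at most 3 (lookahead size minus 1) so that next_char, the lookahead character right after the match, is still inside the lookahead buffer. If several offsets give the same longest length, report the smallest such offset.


Try each offset into the search buffer:
  offset=1 (pos 7, char 'c'): match length 0
  offset=2 (pos 6, char 'f'): match length 0
  offset=3 (pos 5, char 'b'): match length 3
  offset=4 (pos 4, char 'c'): match length 0
  offset=5 (pos 3, char 'c'): match length 0
  offset=6 (pos 2, char 'f'): match length 0
  offset=7 (pos 1, char 'c'): match length 0
  offset=8 (pos 0, char 'f'): match length 0
Longest match has length 3 at offset 3.
next_char = character at position 8 + 3 = 11 -> 'f'

Best match: offset=3, length=3 (matching 'bfc' starting at position 5)
LZ77 triple: (3, 3, 'f')


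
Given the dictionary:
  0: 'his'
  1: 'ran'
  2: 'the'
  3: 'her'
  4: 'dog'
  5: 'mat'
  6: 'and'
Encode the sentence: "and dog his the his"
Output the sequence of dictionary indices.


Look up each word in the dictionary:
  'and' -> 6
  'dog' -> 4
  'his' -> 0
  'the' -> 2
  'his' -> 0

Encoded: [6, 4, 0, 2, 0]


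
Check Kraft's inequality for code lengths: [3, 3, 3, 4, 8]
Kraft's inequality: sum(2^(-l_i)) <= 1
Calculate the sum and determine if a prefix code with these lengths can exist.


Sum = 2^(-3) + 2^(-3) + 2^(-3) + 2^(-4) + 2^(-8)
    = 0.125 + 0.125 + 0.125 + 0.0625 + 0.00390625
    = 113/256 = 0.44140625
Since 0.44140625 <= 1, Kraft's inequality IS satisfied.
A prefix code with these lengths CAN exist.

Kraft sum = 0.44140625. Satisfied.


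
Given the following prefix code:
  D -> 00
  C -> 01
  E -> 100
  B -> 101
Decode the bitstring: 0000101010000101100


Decoding step by step:
Bits 00 -> D
Bits 00 -> D
Bits 101 -> B
Bits 01 -> C
Bits 00 -> D
Bits 00 -> D
Bits 101 -> B
Bits 100 -> E


Decoded message: DDBCDDBE


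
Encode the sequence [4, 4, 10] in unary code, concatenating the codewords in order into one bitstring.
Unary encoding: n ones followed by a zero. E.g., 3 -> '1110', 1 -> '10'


Encode each number as n ones followed by a terminating 0:
  4 -> 11110 (5 bits)
  4 -> 11110 (5 bits)
  10 -> 11111111110 (11 bits)
Total length = 5 + 5 + 11 = 21 bits.

Unary([4, 4, 10]) = 111101111011111111110 (21 bits)


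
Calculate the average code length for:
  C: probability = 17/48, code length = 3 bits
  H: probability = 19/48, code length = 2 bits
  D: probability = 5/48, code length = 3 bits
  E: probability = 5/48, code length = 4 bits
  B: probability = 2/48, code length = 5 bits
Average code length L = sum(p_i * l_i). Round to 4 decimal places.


Weighted contributions p_i * l_i:
  C: (17/48) * 3 = 51/48
  H: (19/48) * 2 = 38/48
  D: (5/48) * 3 = 15/48
  E: (5/48) * 4 = 20/48
  B: (2/48) * 5 = 10/48
Sum = (51 + 38 + 15 + 20 + 10)/48 = 134/48

L = 134/48 = 2.7917 bits/symbol


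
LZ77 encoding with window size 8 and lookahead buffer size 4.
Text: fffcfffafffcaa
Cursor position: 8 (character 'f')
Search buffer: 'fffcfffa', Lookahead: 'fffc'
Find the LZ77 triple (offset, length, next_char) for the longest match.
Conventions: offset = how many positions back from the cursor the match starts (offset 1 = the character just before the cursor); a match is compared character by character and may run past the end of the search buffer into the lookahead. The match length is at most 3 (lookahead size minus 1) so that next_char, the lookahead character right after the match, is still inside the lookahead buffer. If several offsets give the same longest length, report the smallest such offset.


Try each offset into the search buffer:
  offset=1 (pos 7, char 'a'): match length 0
  offset=2 (pos 6, char 'f'): match length 1
  offset=3 (pos 5, char 'f'): match length 2
  offset=4 (pos 4, char 'f'): match length 3
  offset=5 (pos 3, char 'c'): match length 0
  offset=6 (pos 2, char 'f'): match length 1
  offset=7 (pos 1, char 'f'): match length 2
  offset=8 (pos 0, char 'f'): match length 3
Longest match has length 3, found at offsets 4, 8; take the smallest, offset 4.
next_char = character at position 8 + 3 = 11 -> 'c'

Best match: offset=4, length=3 (matching 'fff' starting at position 4)
LZ77 triple: (4, 3, 'c')


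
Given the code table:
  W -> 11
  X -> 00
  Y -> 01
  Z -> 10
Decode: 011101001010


Decoding:
01 -> Y
11 -> W
01 -> Y
00 -> X
10 -> Z
10 -> Z


Result: YWYXZZ


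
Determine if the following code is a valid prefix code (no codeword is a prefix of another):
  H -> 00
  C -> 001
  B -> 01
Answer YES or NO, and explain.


Checking each pair (does one codeword prefix another?):
  H='00' vs C='001': prefix -- VIOLATION

NO -- this is NOT a valid prefix code. H (00) is a prefix of C (001).


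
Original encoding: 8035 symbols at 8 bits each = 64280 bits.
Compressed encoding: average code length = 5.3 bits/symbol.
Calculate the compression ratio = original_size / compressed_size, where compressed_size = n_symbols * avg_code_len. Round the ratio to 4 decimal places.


original_size = n_symbols * orig_bits = 8035 * 8 = 64280 bits
compressed_size = n_symbols * avg_code_len = 8035 * 5.3 = 42585.5 bits
ratio = original_size / compressed_size = 64280 / 42585.5 = 1.5094

Compression ratio = 1.5094


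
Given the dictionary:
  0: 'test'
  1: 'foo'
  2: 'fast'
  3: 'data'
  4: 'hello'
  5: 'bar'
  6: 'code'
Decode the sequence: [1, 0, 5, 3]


Look up each index in the dictionary:
  1 -> 'foo'
  0 -> 'test'
  5 -> 'bar'
  3 -> 'data'

Decoded: "foo test bar data"


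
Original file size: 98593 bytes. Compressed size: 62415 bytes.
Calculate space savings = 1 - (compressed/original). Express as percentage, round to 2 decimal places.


ratio = compressed/original = 62415/98593 = 0.633057
savings = 1 - ratio = 1 - 0.633057 = 0.366943
as a percentage: 0.366943 * 100 = 36.69%

Space savings = 1 - 62415/98593 = 36.69%


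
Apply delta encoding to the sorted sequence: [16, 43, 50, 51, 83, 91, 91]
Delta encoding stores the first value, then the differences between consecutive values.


First value: 16
Deltas:
  43 - 16 = 27
  50 - 43 = 7
  51 - 50 = 1
  83 - 51 = 32
  91 - 83 = 8
  91 - 91 = 0


Delta encoded: [16, 27, 7, 1, 32, 8, 0]


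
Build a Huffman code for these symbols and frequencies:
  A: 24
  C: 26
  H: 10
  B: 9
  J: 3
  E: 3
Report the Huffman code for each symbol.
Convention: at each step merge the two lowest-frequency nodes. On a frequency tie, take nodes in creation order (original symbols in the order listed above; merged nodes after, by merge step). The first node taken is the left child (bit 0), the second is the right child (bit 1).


Huffman tree construction:
Step 1: Merge J(3) + E(3) = 6
Step 2: Merge (J+E)(6) + B(9) = 15
Step 3: Merge H(10) + ((J+E)+B)(15) = 25
Step 4: Merge A(24) + (H+((J+E)+B))(25) = 49
Step 5: Merge C(26) + (A+(H+((J+E)+B)))(49) = 75
Read each symbol's code off the tree from the root (left child = 0, right child = 1).

Codes:
  A: 10 (length 2)
  C: 0 (length 1)
  H: 110 (length 3)
  B: 1111 (length 4)
  J: 11100 (length 5)
  E: 11101 (length 5)
Average code length: 170/75 = 2.2667 bits/symbol


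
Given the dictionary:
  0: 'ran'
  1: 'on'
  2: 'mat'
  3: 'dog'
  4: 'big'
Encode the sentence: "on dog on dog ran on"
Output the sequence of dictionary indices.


Look up each word in the dictionary:
  'on' -> 1
  'dog' -> 3
  'on' -> 1
  'dog' -> 3
  'ran' -> 0
  'on' -> 1

Encoded: [1, 3, 1, 3, 0, 1]


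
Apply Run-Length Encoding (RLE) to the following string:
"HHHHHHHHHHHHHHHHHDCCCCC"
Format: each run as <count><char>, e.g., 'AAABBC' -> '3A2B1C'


Scanning runs left to right:
  i=0: run of 'H' x 17 -> '17H'
  i=17: run of 'D' x 1 -> '1D'
  i=18: run of 'C' x 5 -> '5C'

RLE = 17H1D5C


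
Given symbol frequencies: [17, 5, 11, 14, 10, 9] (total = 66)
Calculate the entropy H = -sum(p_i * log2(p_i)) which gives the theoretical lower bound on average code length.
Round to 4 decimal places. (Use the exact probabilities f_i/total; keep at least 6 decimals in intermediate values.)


Per-symbol terms -p_i * log2(p_i) with p_i = f_i/66:
  p = 17/66 = 0.257576: log2(p) = -1.956931, -p*log2(p) = 0.504058
  p = 5/66 = 0.075758: log2(p) = -3.722466, -p*log2(p) = 0.282005
  p = 11/66 = 0.166667: log2(p) = -2.584963, -p*log2(p) = 0.430827
  p = 14/66 = 0.212121: log2(p) = -2.237039, -p*log2(p) = 0.474523
  p = 10/66 = 0.151515: log2(p) = -2.722466, -p*log2(p) = 0.412495
  p = 9/66 = 0.136364: log2(p) = -2.874469, -p*log2(p) = 0.391973
H = 0.504058 + 0.282005 + 0.430827 + 0.474523 + 0.412495 + 0.391973 = 2.495881

H = 2.4959 bits/symbol


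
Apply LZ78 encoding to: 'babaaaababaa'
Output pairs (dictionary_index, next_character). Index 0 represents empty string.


LZ78 encoding steps:
Dictionary: {0: ''}
Step 1: w='' (idx 0), next='b' -> output (0, 'b'), add 'b' as idx 1
Step 2: w='' (idx 0), next='a' -> output (0, 'a'), add 'a' as idx 2
Step 3: w='b' (idx 1), next='a' -> output (1, 'a'), add 'ba' as idx 3
Step 4: w='a' (idx 2), next='a' -> output (2, 'a'), add 'aa' as idx 4
Step 5: w='a' (idx 2), next='b' -> output (2, 'b'), add 'ab' as idx 5
Step 6: w='ab' (idx 5), next='a' -> output (5, 'a'), add 'aba' as idx 6
Step 7: w='a' (idx 2), end of input -> output (2, '')


Encoded: [(0, 'b'), (0, 'a'), (1, 'a'), (2, 'a'), (2, 'b'), (5, 'a'), (2, '')]


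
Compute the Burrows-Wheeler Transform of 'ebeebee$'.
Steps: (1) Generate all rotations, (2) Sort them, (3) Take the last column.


Rotations (sorted):
  0: $ebeebee -> last char: e
  1: bee$ebee -> last char: e
  2: beebee$e -> last char: e
  3: e$ebeebe -> last char: e
  4: ebee$ebe -> last char: e
  5: ebeebee$ -> last char: $
  6: ee$ebeeb -> last char: b
  7: eebee$eb -> last char: b


BWT = eeeee$bb


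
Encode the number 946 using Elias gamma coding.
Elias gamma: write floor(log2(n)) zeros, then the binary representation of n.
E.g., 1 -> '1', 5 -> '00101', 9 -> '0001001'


num_bits = floor(log2(946)) + 1 = 10
leading_zeros = num_bits - 1 = 9
binary(946) = 1110110010

Elias gamma(946) = '000000000' + '1110110010' = 0000000001110110010 (19 bits)


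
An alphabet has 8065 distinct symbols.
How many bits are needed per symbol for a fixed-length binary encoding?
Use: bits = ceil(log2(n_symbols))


log2(8065) = 12.9775
Bracket: 2^12 = 4096 < 8065 <= 2^13 = 8192
So ceil(log2(8065)) = 13

bits = ceil(log2(8065)) = ceil(12.9775) = 13 bits


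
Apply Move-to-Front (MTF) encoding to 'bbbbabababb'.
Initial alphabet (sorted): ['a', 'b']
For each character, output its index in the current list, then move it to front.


MTF encoding:
'b': index 1 in ['a', 'b'] -> ['b', 'a']
'b': index 0 in ['b', 'a'] -> ['b', 'a']
'b': index 0 in ['b', 'a'] -> ['b', 'a']
'b': index 0 in ['b', 'a'] -> ['b', 'a']
'a': index 1 in ['b', 'a'] -> ['a', 'b']
'b': index 1 in ['a', 'b'] -> ['b', 'a']
'a': index 1 in ['b', 'a'] -> ['a', 'b']
'b': index 1 in ['a', 'b'] -> ['b', 'a']
'a': index 1 in ['b', 'a'] -> ['a', 'b']
'b': index 1 in ['a', 'b'] -> ['b', 'a']
'b': index 0 in ['b', 'a'] -> ['b', 'a']


Output: [1, 0, 0, 0, 1, 1, 1, 1, 1, 1, 0]


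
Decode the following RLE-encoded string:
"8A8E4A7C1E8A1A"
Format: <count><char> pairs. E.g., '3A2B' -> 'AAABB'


Expanding each <count><char> pair:
  8A -> 'AAAAAAAA'
  8E -> 'EEEEEEEE'
  4A -> 'AAAA'
  7C -> 'CCCCCCC'
  1E -> 'E'
  8A -> 'AAAAAAAA'
  1A -> 'A'

Decoded = AAAAAAAAEEEEEEEEAAAACCCCCCCEAAAAAAAAA


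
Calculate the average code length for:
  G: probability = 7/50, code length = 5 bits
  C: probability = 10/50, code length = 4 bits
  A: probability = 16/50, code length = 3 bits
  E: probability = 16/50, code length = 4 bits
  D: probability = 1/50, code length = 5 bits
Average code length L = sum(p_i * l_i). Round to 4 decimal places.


Weighted contributions p_i * l_i:
  G: (7/50) * 5 = 35/50
  C: (10/50) * 4 = 40/50
  A: (16/50) * 3 = 48/50
  E: (16/50) * 4 = 64/50
  D: (1/50) * 5 = 5/50
Sum = (35 + 40 + 48 + 64 + 5)/50 = 192/50

L = 192/50 = 3.8400 bits/symbol


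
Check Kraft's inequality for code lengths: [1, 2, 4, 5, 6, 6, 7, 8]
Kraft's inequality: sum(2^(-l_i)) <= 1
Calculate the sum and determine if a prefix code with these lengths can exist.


Sum = 2^(-1) + 2^(-2) + 2^(-4) + 2^(-5) + 2^(-6) + 2^(-6) + 2^(-7) + 2^(-8)
    = 0.5 + 0.25 + 0.0625 + 0.03125 + 0.015625 + 0.015625 + 0.0078125 + 0.00390625
    = 227/256 = 0.88671875
Since 0.88671875 <= 1, Kraft's inequality IS satisfied.
A prefix code with these lengths CAN exist.

Kraft sum = 0.88671875. Satisfied.


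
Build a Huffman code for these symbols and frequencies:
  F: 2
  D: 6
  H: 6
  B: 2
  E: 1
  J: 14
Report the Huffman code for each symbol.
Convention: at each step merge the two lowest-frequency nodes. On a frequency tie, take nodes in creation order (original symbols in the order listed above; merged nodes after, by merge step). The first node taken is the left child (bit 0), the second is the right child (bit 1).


Huffman tree construction:
Step 1: Merge E(1) + F(2) = 3
Step 2: Merge B(2) + (E+F)(3) = 5
Step 3: Merge (B+(E+F))(5) + D(6) = 11
Step 4: Merge H(6) + ((B+(E+F))+D)(11) = 17
Step 5: Merge J(14) + (H+((B+(E+F))+D))(17) = 31
Read each symbol's code off the tree from the root (left child = 0, right child = 1).

Codes:
  F: 11011 (length 5)
  D: 111 (length 3)
  H: 10 (length 2)
  B: 1100 (length 4)
  E: 11010 (length 5)
  J: 0 (length 1)
Average code length: 67/31 = 2.1613 bits/symbol


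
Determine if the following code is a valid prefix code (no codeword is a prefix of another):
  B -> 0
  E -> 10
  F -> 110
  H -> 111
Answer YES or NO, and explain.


Checking each pair (does one codeword prefix another?):
  B='0' vs E='10': no prefix
  B='0' vs F='110': no prefix
  B='0' vs H='111': no prefix
  E='10' vs B='0': no prefix
  E='10' vs F='110': no prefix
  E='10' vs H='111': no prefix
  F='110' vs B='0': no prefix
  F='110' vs E='10': no prefix
  F='110' vs H='111': no prefix
  H='111' vs B='0': no prefix
  H='111' vs E='10': no prefix
  H='111' vs F='110': no prefix
No violation found over all pairs.

YES -- this is a valid prefix code. No codeword is a prefix of any other codeword.


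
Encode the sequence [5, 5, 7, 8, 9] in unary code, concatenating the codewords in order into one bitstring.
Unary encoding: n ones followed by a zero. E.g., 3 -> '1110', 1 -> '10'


Encode each number as n ones followed by a terminating 0:
  5 -> 111110 (6 bits)
  5 -> 111110 (6 bits)
  7 -> 11111110 (8 bits)
  8 -> 111111110 (9 bits)
  9 -> 1111111110 (10 bits)
Total length = 6 + 6 + 8 + 9 + 10 = 39 bits.

Unary([5, 5, 7, 8, 9]) = 111110111110111111101111111101111111110 (39 bits)


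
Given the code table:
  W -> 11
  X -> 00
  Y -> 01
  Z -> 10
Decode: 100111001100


Decoding:
10 -> Z
01 -> Y
11 -> W
00 -> X
11 -> W
00 -> X


Result: ZYWXWX


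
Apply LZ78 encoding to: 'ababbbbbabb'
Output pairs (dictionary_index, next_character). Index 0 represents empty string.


LZ78 encoding steps:
Dictionary: {0: ''}
Step 1: w='' (idx 0), next='a' -> output (0, 'a'), add 'a' as idx 1
Step 2: w='' (idx 0), next='b' -> output (0, 'b'), add 'b' as idx 2
Step 3: w='a' (idx 1), next='b' -> output (1, 'b'), add 'ab' as idx 3
Step 4: w='b' (idx 2), next='b' -> output (2, 'b'), add 'bb' as idx 4
Step 5: w='bb' (idx 4), next='a' -> output (4, 'a'), add 'bba' as idx 5
Step 6: w='bb' (idx 4), end of input -> output (4, '')


Encoded: [(0, 'a'), (0, 'b'), (1, 'b'), (2, 'b'), (4, 'a'), (4, '')]


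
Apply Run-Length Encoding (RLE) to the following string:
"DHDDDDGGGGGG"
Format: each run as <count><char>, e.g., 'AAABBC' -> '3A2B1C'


Scanning runs left to right:
  i=0: run of 'D' x 1 -> '1D'
  i=1: run of 'H' x 1 -> '1H'
  i=2: run of 'D' x 4 -> '4D'
  i=6: run of 'G' x 6 -> '6G'

RLE = 1D1H4D6G


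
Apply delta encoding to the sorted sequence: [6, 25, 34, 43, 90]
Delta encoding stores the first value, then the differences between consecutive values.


First value: 6
Deltas:
  25 - 6 = 19
  34 - 25 = 9
  43 - 34 = 9
  90 - 43 = 47


Delta encoded: [6, 19, 9, 9, 47]


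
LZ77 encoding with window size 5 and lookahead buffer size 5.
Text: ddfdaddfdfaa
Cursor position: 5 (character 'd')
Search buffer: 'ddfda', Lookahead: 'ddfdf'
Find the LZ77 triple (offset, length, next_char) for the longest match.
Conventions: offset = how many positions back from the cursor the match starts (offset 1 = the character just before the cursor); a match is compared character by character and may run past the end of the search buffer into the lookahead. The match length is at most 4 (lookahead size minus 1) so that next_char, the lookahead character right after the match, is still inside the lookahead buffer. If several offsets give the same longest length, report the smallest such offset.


Try each offset into the search buffer:
  offset=1 (pos 4, char 'a'): match length 0
  offset=2 (pos 3, char 'd'): match length 1
  offset=3 (pos 2, char 'f'): match length 0
  offset=4 (pos 1, char 'd'): match length 1
  offset=5 (pos 0, char 'd'): match length 4
Longest match has length 4 at offset 5.
next_char = character at position 5 + 4 = 9 -> 'f'

Best match: offset=5, length=4 (matching 'ddfd' starting at position 0)
LZ77 triple: (5, 4, 'f')


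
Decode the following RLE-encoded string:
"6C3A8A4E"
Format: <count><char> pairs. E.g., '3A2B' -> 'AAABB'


Expanding each <count><char> pair:
  6C -> 'CCCCCC'
  3A -> 'AAA'
  8A -> 'AAAAAAAA'
  4E -> 'EEEE'

Decoded = CCCCCCAAAAAAAAAAAEEEE


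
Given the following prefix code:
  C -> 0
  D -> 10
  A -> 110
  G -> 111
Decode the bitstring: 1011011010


Decoding step by step:
Bits 10 -> D
Bits 110 -> A
Bits 110 -> A
Bits 10 -> D


Decoded message: DAAD


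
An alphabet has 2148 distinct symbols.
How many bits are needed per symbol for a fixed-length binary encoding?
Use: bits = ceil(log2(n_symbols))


log2(2148) = 11.0688
Bracket: 2^11 = 2048 < 2148 <= 2^12 = 4096
So ceil(log2(2148)) = 12

bits = ceil(log2(2148)) = ceil(11.0688) = 12 bits


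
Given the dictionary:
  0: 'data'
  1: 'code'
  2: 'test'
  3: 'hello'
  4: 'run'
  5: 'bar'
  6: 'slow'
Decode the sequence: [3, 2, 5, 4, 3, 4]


Look up each index in the dictionary:
  3 -> 'hello'
  2 -> 'test'
  5 -> 'bar'
  4 -> 'run'
  3 -> 'hello'
  4 -> 'run'

Decoded: "hello test bar run hello run"


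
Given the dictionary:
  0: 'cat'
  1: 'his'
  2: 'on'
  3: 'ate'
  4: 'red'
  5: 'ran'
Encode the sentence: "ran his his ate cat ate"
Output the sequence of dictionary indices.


Look up each word in the dictionary:
  'ran' -> 5
  'his' -> 1
  'his' -> 1
  'ate' -> 3
  'cat' -> 0
  'ate' -> 3

Encoded: [5, 1, 1, 3, 0, 3]


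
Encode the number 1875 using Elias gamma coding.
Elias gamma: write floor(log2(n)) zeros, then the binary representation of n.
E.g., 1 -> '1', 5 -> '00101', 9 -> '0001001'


num_bits = floor(log2(1875)) + 1 = 11
leading_zeros = num_bits - 1 = 10
binary(1875) = 11101010011

Elias gamma(1875) = '0000000000' + '11101010011' = 000000000011101010011 (21 bits)


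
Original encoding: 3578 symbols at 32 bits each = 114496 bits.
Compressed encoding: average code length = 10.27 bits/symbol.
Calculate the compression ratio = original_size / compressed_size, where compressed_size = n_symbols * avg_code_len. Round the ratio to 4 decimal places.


original_size = n_symbols * orig_bits = 3578 * 32 = 114496 bits
compressed_size = n_symbols * avg_code_len = 3578 * 10.27 = 36746.06 bits
ratio = original_size / compressed_size = 114496 / 36746.06 = 3.1159

Compression ratio = 3.1159


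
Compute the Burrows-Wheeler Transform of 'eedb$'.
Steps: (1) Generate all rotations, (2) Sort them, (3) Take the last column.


Rotations (sorted):
  0: $eedb -> last char: b
  1: b$eed -> last char: d
  2: db$ee -> last char: e
  3: edb$e -> last char: e
  4: eedb$ -> last char: $


BWT = bdee$


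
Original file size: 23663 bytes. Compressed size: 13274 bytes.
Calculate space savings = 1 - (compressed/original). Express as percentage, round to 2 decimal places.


ratio = compressed/original = 13274/23663 = 0.56096
savings = 1 - ratio = 1 - 0.56096 = 0.43904
as a percentage: 0.43904 * 100 = 43.9%

Space savings = 1 - 13274/23663 = 43.9%


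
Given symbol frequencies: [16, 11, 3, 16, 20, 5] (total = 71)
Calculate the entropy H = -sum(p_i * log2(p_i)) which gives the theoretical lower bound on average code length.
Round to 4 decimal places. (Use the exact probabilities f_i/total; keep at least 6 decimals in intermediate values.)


Per-symbol terms -p_i * log2(p_i) with p_i = f_i/71:
  p = 16/71 = 0.225352: log2(p) = -2.149747, -p*log2(p) = 0.484450
  p = 11/71 = 0.154930: log2(p) = -2.690316, -p*log2(p) = 0.416809
  p = 3/71 = 0.042254: log2(p) = -4.564785, -p*log2(p) = 0.192878
  p = 16/71 = 0.225352: log2(p) = -2.149747, -p*log2(p) = 0.484450
  p = 20/71 = 0.281690: log2(p) = -1.827819, -p*log2(p) = 0.514879
  p = 5/71 = 0.070423: log2(p) = -3.827819, -p*log2(p) = 0.269565
H = 0.484450 + 0.416809 + 0.192878 + 0.484450 + 0.514879 + 0.269565 = 2.363031

H = 2.363 bits/symbol


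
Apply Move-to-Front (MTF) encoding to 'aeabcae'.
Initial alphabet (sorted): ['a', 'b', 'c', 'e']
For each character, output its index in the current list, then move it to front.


MTF encoding:
'a': index 0 in ['a', 'b', 'c', 'e'] -> ['a', 'b', 'c', 'e']
'e': index 3 in ['a', 'b', 'c', 'e'] -> ['e', 'a', 'b', 'c']
'a': index 1 in ['e', 'a', 'b', 'c'] -> ['a', 'e', 'b', 'c']
'b': index 2 in ['a', 'e', 'b', 'c'] -> ['b', 'a', 'e', 'c']
'c': index 3 in ['b', 'a', 'e', 'c'] -> ['c', 'b', 'a', 'e']
'a': index 2 in ['c', 'b', 'a', 'e'] -> ['a', 'c', 'b', 'e']
'e': index 3 in ['a', 'c', 'b', 'e'] -> ['e', 'a', 'c', 'b']


Output: [0, 3, 1, 2, 3, 2, 3]


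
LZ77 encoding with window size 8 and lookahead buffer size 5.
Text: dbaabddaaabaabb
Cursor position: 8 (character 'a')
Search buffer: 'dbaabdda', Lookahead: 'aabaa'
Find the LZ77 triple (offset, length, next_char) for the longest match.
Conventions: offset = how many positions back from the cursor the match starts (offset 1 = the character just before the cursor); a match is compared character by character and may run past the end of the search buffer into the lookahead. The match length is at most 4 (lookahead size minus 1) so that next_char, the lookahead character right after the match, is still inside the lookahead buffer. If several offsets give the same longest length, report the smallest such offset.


Try each offset into the search buffer:
  offset=1 (pos 7, char 'a'): match length 2
  offset=2 (pos 6, char 'd'): match length 0
  offset=3 (pos 5, char 'd'): match length 0
  offset=4 (pos 4, char 'b'): match length 0
  offset=5 (pos 3, char 'a'): match length 1
  offset=6 (pos 2, char 'a'): match length 3
  offset=7 (pos 1, char 'b'): match length 0
  offset=8 (pos 0, char 'd'): match length 0
Longest match has length 3 at offset 6.
next_char = character at position 8 + 3 = 11 -> 'a'

Best match: offset=6, length=3 (matching 'aab' starting at position 2)
LZ77 triple: (6, 3, 'a')


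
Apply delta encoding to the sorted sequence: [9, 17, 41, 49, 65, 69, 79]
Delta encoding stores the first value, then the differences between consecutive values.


First value: 9
Deltas:
  17 - 9 = 8
  41 - 17 = 24
  49 - 41 = 8
  65 - 49 = 16
  69 - 65 = 4
  79 - 69 = 10


Delta encoded: [9, 8, 24, 8, 16, 4, 10]


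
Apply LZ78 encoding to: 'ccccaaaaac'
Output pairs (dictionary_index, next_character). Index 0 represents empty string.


LZ78 encoding steps:
Dictionary: {0: ''}
Step 1: w='' (idx 0), next='c' -> output (0, 'c'), add 'c' as idx 1
Step 2: w='c' (idx 1), next='c' -> output (1, 'c'), add 'cc' as idx 2
Step 3: w='c' (idx 1), next='a' -> output (1, 'a'), add 'ca' as idx 3
Step 4: w='' (idx 0), next='a' -> output (0, 'a'), add 'a' as idx 4
Step 5: w='a' (idx 4), next='a' -> output (4, 'a'), add 'aa' as idx 5
Step 6: w='a' (idx 4), next='c' -> output (4, 'c'), add 'ac' as idx 6


Encoded: [(0, 'c'), (1, 'c'), (1, 'a'), (0, 'a'), (4, 'a'), (4, 'c')]


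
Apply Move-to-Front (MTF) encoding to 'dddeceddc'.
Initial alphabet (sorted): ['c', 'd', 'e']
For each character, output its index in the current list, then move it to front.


MTF encoding:
'd': index 1 in ['c', 'd', 'e'] -> ['d', 'c', 'e']
'd': index 0 in ['d', 'c', 'e'] -> ['d', 'c', 'e']
'd': index 0 in ['d', 'c', 'e'] -> ['d', 'c', 'e']
'e': index 2 in ['d', 'c', 'e'] -> ['e', 'd', 'c']
'c': index 2 in ['e', 'd', 'c'] -> ['c', 'e', 'd']
'e': index 1 in ['c', 'e', 'd'] -> ['e', 'c', 'd']
'd': index 2 in ['e', 'c', 'd'] -> ['d', 'e', 'c']
'd': index 0 in ['d', 'e', 'c'] -> ['d', 'e', 'c']
'c': index 2 in ['d', 'e', 'c'] -> ['c', 'd', 'e']


Output: [1, 0, 0, 2, 2, 1, 2, 0, 2]


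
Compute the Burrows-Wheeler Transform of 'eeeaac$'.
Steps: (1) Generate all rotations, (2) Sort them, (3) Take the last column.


Rotations (sorted):
  0: $eeeaac -> last char: c
  1: aac$eee -> last char: e
  2: ac$eeea -> last char: a
  3: c$eeeaa -> last char: a
  4: eaac$ee -> last char: e
  5: eeaac$e -> last char: e
  6: eeeaac$ -> last char: $


BWT = ceaaee$


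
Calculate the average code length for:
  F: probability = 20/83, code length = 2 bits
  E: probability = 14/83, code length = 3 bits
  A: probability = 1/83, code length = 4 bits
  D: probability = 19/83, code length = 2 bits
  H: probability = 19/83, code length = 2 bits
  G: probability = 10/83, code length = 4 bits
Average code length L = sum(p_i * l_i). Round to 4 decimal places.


Weighted contributions p_i * l_i:
  F: (20/83) * 2 = 40/83
  E: (14/83) * 3 = 42/83
  A: (1/83) * 4 = 4/83
  D: (19/83) * 2 = 38/83
  H: (19/83) * 2 = 38/83
  G: (10/83) * 4 = 40/83
Sum = (40 + 42 + 4 + 38 + 38 + 40)/83 = 202/83

L = 202/83 = 2.4337 bits/symbol


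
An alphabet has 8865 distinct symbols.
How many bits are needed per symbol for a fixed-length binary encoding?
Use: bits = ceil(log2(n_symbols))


log2(8865) = 13.1139
Bracket: 2^13 = 8192 < 8865 <= 2^14 = 16384
So ceil(log2(8865)) = 14

bits = ceil(log2(8865)) = ceil(13.1139) = 14 bits


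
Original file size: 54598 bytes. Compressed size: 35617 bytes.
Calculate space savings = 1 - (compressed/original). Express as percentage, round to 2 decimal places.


ratio = compressed/original = 35617/54598 = 0.65235
savings = 1 - ratio = 1 - 0.65235 = 0.34765
as a percentage: 0.34765 * 100 = 34.77%

Space savings = 1 - 35617/54598 = 34.77%


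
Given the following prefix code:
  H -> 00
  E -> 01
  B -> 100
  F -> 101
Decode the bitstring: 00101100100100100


Decoding step by step:
Bits 00 -> H
Bits 101 -> F
Bits 100 -> B
Bits 100 -> B
Bits 100 -> B
Bits 100 -> B


Decoded message: HFBBBB


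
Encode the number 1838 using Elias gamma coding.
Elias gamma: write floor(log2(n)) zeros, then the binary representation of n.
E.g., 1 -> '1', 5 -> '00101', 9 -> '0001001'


num_bits = floor(log2(1838)) + 1 = 11
leading_zeros = num_bits - 1 = 10
binary(1838) = 11100101110

Elias gamma(1838) = '0000000000' + '11100101110' = 000000000011100101110 (21 bits)


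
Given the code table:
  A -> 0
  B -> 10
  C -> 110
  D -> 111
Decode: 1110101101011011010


Decoding:
111 -> D
0 -> A
10 -> B
110 -> C
10 -> B
110 -> C
110 -> C
10 -> B


Result: DABCBCCB


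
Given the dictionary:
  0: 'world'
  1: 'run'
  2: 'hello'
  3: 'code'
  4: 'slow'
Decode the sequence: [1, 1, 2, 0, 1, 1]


Look up each index in the dictionary:
  1 -> 'run'
  1 -> 'run'
  2 -> 'hello'
  0 -> 'world'
  1 -> 'run'
  1 -> 'run'

Decoded: "run run hello world run run"


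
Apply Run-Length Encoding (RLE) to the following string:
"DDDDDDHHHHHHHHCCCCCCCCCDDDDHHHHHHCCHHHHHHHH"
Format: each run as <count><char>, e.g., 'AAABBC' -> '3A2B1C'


Scanning runs left to right:
  i=0: run of 'D' x 6 -> '6D'
  i=6: run of 'H' x 8 -> '8H'
  i=14: run of 'C' x 9 -> '9C'
  i=23: run of 'D' x 4 -> '4D'
  i=27: run of 'H' x 6 -> '6H'
  i=33: run of 'C' x 2 -> '2C'
  i=35: run of 'H' x 8 -> '8H'

RLE = 6D8H9C4D6H2C8H


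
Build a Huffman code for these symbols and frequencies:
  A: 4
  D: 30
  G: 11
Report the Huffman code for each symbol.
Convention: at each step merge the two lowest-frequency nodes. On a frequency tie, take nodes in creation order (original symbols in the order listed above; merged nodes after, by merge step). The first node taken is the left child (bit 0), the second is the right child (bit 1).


Huffman tree construction:
Step 1: Merge A(4) + G(11) = 15
Step 2: Merge (A+G)(15) + D(30) = 45
Read each symbol's code off the tree from the root (left child = 0, right child = 1).

Codes:
  A: 00 (length 2)
  D: 1 (length 1)
  G: 01 (length 2)
Average code length: 60/45 = 1.3333 bits/symbol


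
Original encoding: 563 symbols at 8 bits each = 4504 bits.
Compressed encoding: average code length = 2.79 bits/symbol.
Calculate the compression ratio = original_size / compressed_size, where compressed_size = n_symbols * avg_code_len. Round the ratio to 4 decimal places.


original_size = n_symbols * orig_bits = 563 * 8 = 4504 bits
compressed_size = n_symbols * avg_code_len = 563 * 2.79 = 1570.77 bits
ratio = original_size / compressed_size = 4504 / 1570.77 = 2.8674

Compression ratio = 2.8674


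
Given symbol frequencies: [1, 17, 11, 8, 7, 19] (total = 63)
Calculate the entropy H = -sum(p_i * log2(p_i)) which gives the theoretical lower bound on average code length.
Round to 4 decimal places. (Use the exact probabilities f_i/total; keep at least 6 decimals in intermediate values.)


Per-symbol terms -p_i * log2(p_i) with p_i = f_i/63:
  p = 1/63 = 0.015873: log2(p) = -5.977280, -p*log2(p) = 0.094877
  p = 17/63 = 0.269841: log2(p) = -1.889817, -p*log2(p) = 0.509951
  p = 11/63 = 0.174603: log2(p) = -2.517848, -p*log2(p) = 0.439624
  p = 8/63 = 0.126984: log2(p) = -2.977280, -p*log2(p) = 0.378067
  p = 7/63 = 0.111111: log2(p) = -3.169925, -p*log2(p) = 0.352214
  p = 19/63 = 0.301587: log2(p) = -1.729352, -p*log2(p) = 0.521551
H = 0.094877 + 0.509951 + 0.439624 + 0.378067 + 0.352214 + 0.521551 = 2.296284

H = 2.2963 bits/symbol


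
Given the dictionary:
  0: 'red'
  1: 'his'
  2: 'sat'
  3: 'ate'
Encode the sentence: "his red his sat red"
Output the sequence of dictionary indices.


Look up each word in the dictionary:
  'his' -> 1
  'red' -> 0
  'his' -> 1
  'sat' -> 2
  'red' -> 0

Encoded: [1, 0, 1, 2, 0]


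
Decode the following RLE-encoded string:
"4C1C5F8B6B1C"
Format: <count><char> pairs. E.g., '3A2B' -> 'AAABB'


Expanding each <count><char> pair:
  4C -> 'CCCC'
  1C -> 'C'
  5F -> 'FFFFF'
  8B -> 'BBBBBBBB'
  6B -> 'BBBBBB'
  1C -> 'C'

Decoded = CCCCCFFFFFBBBBBBBBBBBBBBC


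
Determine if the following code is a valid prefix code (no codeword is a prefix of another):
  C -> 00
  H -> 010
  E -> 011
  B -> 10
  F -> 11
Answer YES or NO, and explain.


Checking each pair (does one codeword prefix another?):
  C='00' vs H='010': no prefix
  C='00' vs E='011': no prefix
  C='00' vs B='10': no prefix
  C='00' vs F='11': no prefix
  H='010' vs C='00': no prefix
  H='010' vs E='011': no prefix
  H='010' vs B='10': no prefix
  H='010' vs F='11': no prefix
  E='011' vs C='00': no prefix
  E='011' vs H='010': no prefix
  E='011' vs B='10': no prefix
  E='011' vs F='11': no prefix
  B='10' vs C='00': no prefix
  B='10' vs H='010': no prefix
  B='10' vs E='011': no prefix
  B='10' vs F='11': no prefix
  F='11' vs C='00': no prefix
  F='11' vs H='010': no prefix
  F='11' vs E='011': no prefix
  F='11' vs B='10': no prefix
No violation found over all pairs.

YES -- this is a valid prefix code. No codeword is a prefix of any other codeword.


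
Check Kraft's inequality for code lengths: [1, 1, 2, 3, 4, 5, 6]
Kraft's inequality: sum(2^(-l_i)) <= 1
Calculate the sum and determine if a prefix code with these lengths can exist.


Sum = 2^(-1) + 2^(-1) + 2^(-2) + 2^(-3) + 2^(-4) + 2^(-5) + 2^(-6)
    = 0.5 + 0.5 + 0.25 + 0.125 + 0.0625 + 0.03125 + 0.015625
    = 95/64 = 1.484375
Since 1.484375 > 1, Kraft's inequality is NOT satisfied.
A prefix code with these lengths CANNOT exist.

Kraft sum = 1.484375. Not satisfied.
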